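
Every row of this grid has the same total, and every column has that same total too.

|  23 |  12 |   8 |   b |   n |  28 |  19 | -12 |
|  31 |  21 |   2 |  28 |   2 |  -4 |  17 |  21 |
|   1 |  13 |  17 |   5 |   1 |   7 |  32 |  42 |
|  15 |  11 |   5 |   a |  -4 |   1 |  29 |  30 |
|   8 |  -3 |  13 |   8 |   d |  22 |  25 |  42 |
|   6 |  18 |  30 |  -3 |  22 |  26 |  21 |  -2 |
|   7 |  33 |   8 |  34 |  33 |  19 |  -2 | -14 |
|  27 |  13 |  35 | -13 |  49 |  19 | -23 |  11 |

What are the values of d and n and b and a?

d = 3, n = 12, b = 28, a = 31

Rows 2 and 3 both sum to 118, so that's the common total.
Row 5: 8 − 3 + 13 + 8 + 22 + 25 + 42 = 115, so its missing entry is 118 − 115 = 3.
Column 5: 2 + 1 − 4 + 3 + 22 + 33 + 49 = 106, so its missing entry is 118 − 106 = 12.
Row 1: 23 + 12 + 8 + 12 + 28 + 19 − 12 = 90, so its missing entry is 118 − 90 = 28.
Row 4: 15 + 11 + 5 − 4 + 1 + 29 + 30 = 87, so its missing entry is 118 − 87 = 31.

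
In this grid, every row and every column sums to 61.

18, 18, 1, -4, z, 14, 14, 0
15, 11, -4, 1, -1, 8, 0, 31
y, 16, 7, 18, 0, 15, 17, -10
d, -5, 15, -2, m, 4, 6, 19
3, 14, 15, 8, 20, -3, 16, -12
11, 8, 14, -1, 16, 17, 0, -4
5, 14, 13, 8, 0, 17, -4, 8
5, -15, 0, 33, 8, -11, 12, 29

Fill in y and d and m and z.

The known cells in row 3 total 63, leaving 61 − 63 = -2 for the blank.
The known cells in row 1 total 61, leaving 61 − 61 = 0 for the blank.
The known cells in column 5 total 43, leaving 61 − 43 = 18 for the blank.
The known cells in row 4 total 55, leaving 61 − 55 = 6 for the blank.

y = -2, d = 6, m = 18, z = 0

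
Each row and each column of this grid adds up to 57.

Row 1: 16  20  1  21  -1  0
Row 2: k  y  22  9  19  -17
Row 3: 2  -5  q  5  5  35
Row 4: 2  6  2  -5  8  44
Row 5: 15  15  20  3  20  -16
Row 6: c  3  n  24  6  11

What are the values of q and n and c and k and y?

q = 15, n = -3, c = 16, k = 6, y = 18

Column 2 has 20 − 5 + 6 + 15 + 3 = 39; the blank must be 57 − 39 = 18.
Row 3 has 2 − 5 + 5 + 5 + 35 = 42; the blank must be 57 − 42 = 15.
Row 2 has 18 + 22 + 9 + 19 − 17 = 51; the blank must be 57 − 51 = 6.
Column 1 has 16 + 6 + 2 + 2 + 15 = 41; the blank must be 57 − 41 = 16.
Row 6 has 16 + 3 + 24 + 6 + 11 = 60; the blank must be 57 − 60 = -3.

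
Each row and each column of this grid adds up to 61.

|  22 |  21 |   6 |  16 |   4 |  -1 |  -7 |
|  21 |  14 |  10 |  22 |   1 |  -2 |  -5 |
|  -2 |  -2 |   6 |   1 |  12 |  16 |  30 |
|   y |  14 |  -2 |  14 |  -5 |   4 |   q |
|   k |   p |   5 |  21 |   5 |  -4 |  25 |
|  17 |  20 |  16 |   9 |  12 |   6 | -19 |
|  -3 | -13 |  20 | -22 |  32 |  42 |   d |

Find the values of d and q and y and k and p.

d = 5, q = 32, y = 4, k = 2, p = 7

Row 7: -3 − 13 + 20 − 22 + 32 + 42 = 56, so its missing entry is 61 − 56 = 5.
Column 7: -7 − 5 + 30 + 25 − 19 + 5 = 29, so its missing entry is 61 − 29 = 32.
Row 4: 14 − 2 + 14 − 5 + 4 + 32 = 57, so its missing entry is 61 − 57 = 4.
Column 1: 22 + 21 − 2 + 4 + 17 − 3 = 59, so its missing entry is 61 − 59 = 2.
Row 5: 2 + 5 + 21 + 5 − 4 + 25 = 54, so its missing entry is 61 − 54 = 7.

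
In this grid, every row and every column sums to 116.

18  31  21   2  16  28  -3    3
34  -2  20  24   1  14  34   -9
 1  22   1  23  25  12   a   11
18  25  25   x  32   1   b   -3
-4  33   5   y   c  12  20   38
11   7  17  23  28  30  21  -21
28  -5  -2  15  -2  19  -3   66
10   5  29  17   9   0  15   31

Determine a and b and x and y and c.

Column 5 has 16 + 1 + 25 + 32 + 28 − 2 + 9 = 109; the blank must be 116 − 109 = 7.
Row 5 has -4 + 33 + 5 + 7 + 12 + 20 + 38 = 111; the blank must be 116 − 111 = 5.
Column 4 has 2 + 24 + 23 + 5 + 23 + 15 + 17 = 109; the blank must be 116 − 109 = 7.
Row 3 has 1 + 22 + 1 + 23 + 25 + 12 + 11 = 95; the blank must be 116 − 95 = 21.
Row 4 has 18 + 25 + 25 + 7 + 32 + 1 − 3 = 105; the blank must be 116 − 105 = 11.

a = 21, b = 11, x = 7, y = 5, c = 7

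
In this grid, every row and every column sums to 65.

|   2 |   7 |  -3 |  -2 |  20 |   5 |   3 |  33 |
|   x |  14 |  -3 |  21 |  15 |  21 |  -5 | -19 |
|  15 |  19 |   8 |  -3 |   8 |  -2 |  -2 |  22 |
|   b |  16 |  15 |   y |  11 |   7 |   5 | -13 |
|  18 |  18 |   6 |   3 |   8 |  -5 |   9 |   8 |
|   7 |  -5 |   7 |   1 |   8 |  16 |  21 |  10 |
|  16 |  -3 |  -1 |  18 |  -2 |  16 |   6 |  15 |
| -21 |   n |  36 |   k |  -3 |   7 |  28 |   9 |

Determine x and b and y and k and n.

The known cells in column 2 total 66, leaving 65 − 66 = -1 for the blank.
The known cells in row 8 total 55, leaving 65 − 55 = 10 for the blank.
The known cells in column 4 total 48, leaving 65 − 48 = 17 for the blank.
The known cells in row 4 total 58, leaving 65 − 58 = 7 for the blank.
The known cells in row 2 total 44, leaving 65 − 44 = 21 for the blank.

x = 21, b = 7, y = 17, k = 10, n = -1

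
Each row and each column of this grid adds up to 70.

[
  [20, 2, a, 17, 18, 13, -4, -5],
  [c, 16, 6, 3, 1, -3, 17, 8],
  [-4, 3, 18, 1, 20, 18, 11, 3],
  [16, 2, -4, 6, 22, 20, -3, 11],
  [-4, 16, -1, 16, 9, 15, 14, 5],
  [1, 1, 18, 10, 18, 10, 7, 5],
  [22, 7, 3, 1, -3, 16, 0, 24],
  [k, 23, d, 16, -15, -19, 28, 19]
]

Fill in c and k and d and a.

c = 22, k = -3, d = 21, a = 9

Row 2 has 16 + 6 + 3 + 1 − 3 + 17 + 8 = 48; the blank must be 70 − 48 = 22.
Row 1 has 20 + 2 + 17 + 18 + 13 − 4 − 5 = 61; the blank must be 70 − 61 = 9.
Column 1 has 20 + 22 − 4 + 16 − 4 + 1 + 22 = 73; the blank must be 70 − 73 = -3.
Row 8 has -3 + 23 + 16 − 15 − 19 + 28 + 19 = 49; the blank must be 70 − 49 = 21.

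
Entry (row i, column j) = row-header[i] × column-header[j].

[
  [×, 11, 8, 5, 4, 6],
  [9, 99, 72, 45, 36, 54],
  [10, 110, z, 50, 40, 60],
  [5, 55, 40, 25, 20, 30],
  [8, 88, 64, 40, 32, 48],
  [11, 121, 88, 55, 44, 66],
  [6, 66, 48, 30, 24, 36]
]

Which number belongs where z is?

10 × 8 = 80.

80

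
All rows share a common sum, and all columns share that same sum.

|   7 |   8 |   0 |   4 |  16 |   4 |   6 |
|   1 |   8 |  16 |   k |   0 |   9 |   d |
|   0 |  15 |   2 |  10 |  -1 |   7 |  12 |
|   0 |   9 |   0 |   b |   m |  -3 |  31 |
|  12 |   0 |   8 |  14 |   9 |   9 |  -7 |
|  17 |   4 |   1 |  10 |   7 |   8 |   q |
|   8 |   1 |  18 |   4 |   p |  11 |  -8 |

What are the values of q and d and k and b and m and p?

Rows 1 and 3 both sum to 45, so that's the common total.
Row 7: 8 + 1 + 18 + 4 + 11 − 8 = 34, so its missing entry is 45 − 34 = 11.
Column 5: 16 + 0 − 1 + 9 + 7 + 11 = 42, so its missing entry is 45 − 42 = 3.
Row 4: 0 + 9 + 0 + 3 − 3 + 31 = 40, so its missing entry is 45 − 40 = 5.
Row 6: 17 + 4 + 1 + 10 + 7 + 8 = 47, so its missing entry is 45 − 47 = -2.
Column 7: 6 + 12 + 31 − 7 − 2 − 8 = 32, so its missing entry is 45 − 32 = 13.
Row 2: 1 + 8 + 16 + 0 + 9 + 13 = 47, so its missing entry is 45 − 47 = -2.

q = -2, d = 13, k = -2, b = 5, m = 3, p = 11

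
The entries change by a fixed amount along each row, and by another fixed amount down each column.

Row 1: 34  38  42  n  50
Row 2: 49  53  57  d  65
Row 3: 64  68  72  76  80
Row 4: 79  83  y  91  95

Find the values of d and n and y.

d = 61, n = 46, y = 87

Along each row the entries change by 4 per step; down each column they change by 15.
Row 2: from 49 at column 1, stepping by 4 to column 4 gives 61.
Row 1: from 34 at column 1, stepping by 4 to column 4 gives 46.
Row 4: from 79 at column 1, stepping by 4 to column 3 gives 87.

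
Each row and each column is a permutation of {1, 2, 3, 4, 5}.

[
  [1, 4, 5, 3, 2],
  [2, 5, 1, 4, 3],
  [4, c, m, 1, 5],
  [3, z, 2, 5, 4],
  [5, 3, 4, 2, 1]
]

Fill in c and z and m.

Cell (4,2): row 4 already has {2, 3, 4, 5} → 1.
Cell (3,2): column 2 already has {1, 3, 4, 5} → 2.
At (row 3, col 3): row 3 already has {1, 2, 4, 5}, so the value is 3.

c = 2, z = 1, m = 3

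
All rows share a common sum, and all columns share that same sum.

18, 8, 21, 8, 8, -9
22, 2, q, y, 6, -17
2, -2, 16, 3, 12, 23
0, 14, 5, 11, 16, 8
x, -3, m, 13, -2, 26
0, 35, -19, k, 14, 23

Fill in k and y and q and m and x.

Rows 1 and 3 both sum to 54, so that's the common total.
Column 1 has 18 + 22 + 2 + 0 + 0 = 42; the blank must be 54 − 42 = 12.
Row 5 has 12 − 3 + 13 − 2 + 26 = 46; the blank must be 54 − 46 = 8.
Column 3 has 21 + 16 + 5 + 8 − 19 = 31; the blank must be 54 − 31 = 23.
Row 6 has 0 + 35 − 19 + 14 + 23 = 53; the blank must be 54 − 53 = 1.
Row 2 has 22 + 2 + 23 + 6 − 17 = 36; the blank must be 54 − 36 = 18.

k = 1, y = 18, q = 23, m = 8, x = 12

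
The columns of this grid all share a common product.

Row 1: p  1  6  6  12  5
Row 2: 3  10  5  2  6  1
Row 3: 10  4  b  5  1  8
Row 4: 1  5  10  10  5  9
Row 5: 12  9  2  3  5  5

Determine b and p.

Columns 2 and 6 each multiply to 1800, so every column has product 1800.
Column 3: 6×5×10×2 = 600, so the missing entry is 1800 ÷ 600 = 3.
Column 1: 3×10×1×12 = 360, so the missing entry is 1800 ÷ 360 = 5.

b = 3, p = 5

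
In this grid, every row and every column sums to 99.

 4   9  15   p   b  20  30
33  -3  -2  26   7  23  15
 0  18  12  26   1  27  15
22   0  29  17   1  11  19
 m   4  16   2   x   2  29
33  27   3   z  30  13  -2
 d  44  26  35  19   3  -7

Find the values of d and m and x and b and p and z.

d = -21, m = 28, x = 18, b = 23, p = -2, z = -5

Row 7 has 44 + 26 + 35 + 19 + 3 − 7 = 120; the blank must be 99 − 120 = -21.
Column 1 has 4 + 33 + 0 + 22 + 33 − 21 = 71; the blank must be 99 − 71 = 28.
Row 5 has 28 + 4 + 16 + 2 + 2 + 29 = 81; the blank must be 99 − 81 = 18.
Column 5 has 7 + 1 + 1 + 18 + 30 + 19 = 76; the blank must be 99 − 76 = 23.
Row 1 has 4 + 9 + 15 + 23 + 20 + 30 = 101; the blank must be 99 − 101 = -2.
Row 6 has 33 + 27 + 3 + 30 + 13 − 2 = 104; the blank must be 99 − 104 = -5.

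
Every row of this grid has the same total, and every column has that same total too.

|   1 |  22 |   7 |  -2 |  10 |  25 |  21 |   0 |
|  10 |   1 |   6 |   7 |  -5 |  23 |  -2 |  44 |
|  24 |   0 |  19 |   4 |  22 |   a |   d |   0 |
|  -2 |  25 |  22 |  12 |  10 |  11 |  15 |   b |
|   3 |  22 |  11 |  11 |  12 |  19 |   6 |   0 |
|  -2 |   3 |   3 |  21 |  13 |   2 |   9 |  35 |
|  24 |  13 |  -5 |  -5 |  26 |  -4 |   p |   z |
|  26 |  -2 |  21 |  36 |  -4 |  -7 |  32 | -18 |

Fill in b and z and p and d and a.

b = -9, z = 32, p = 3, d = 0, a = 15

Rows 1 and 2 both sum to 84, so that's the common total.
Row 4: -2 + 25 + 22 + 12 + 10 + 11 + 15 = 93, so its missing entry is 84 − 93 = -9.
Column 8: 0 + 44 + 0 − 9 + 0 + 35 − 18 = 52, so its missing entry is 84 − 52 = 32.
Row 7: 24 + 13 − 5 − 5 + 26 − 4 + 32 = 81, so its missing entry is 84 − 81 = 3.
Column 7: 21 − 2 + 15 + 6 + 9 + 3 + 32 = 84, so its missing entry is 84 − 84 = 0.
Row 3: 24 + 0 + 19 + 4 + 22 + 0 + 0 = 69, so its missing entry is 84 − 69 = 15.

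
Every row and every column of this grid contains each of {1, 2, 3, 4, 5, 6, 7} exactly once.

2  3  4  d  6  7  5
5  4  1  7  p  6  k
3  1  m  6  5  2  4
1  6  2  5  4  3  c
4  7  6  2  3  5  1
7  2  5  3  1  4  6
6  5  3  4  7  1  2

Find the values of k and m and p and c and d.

Cell (3,3): row 3 already has {1, 2, 3, 4, 5, 6} → 7.
Cell (1,4): row 1 already has {2, 3, 4, 5, 6, 7} → 1.
Cell (2,5): column 5 already has {1, 3, 4, 5, 6, 7} → 2.
At (row 4, col 7): row 4 already has {1, 2, 3, 4, 5, 6}, so the value is 7.
For row 2, column 7: row 2 already has {1, 2, 4, 5, 6, 7}; that leaves 3.

k = 3, m = 7, p = 2, c = 7, d = 1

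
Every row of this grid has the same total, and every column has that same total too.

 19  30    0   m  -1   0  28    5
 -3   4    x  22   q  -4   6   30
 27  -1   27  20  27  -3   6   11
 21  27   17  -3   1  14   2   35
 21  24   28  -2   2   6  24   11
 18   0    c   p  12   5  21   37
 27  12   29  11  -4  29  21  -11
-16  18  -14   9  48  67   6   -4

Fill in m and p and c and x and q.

Rows 3 and 4 both sum to 114, so that's the common total.
Row 1 has 19 + 30 + 0 − 1 + 0 + 28 + 5 = 81; the blank must be 114 − 81 = 33.
Column 5 has -1 + 27 + 1 + 2 + 12 − 4 + 48 = 85; the blank must be 114 − 85 = 29.
Row 2 has -3 + 4 + 22 + 29 − 4 + 6 + 30 = 84; the blank must be 114 − 84 = 30.
Column 4 has 33 + 22 + 20 − 3 − 2 + 11 + 9 = 90; the blank must be 114 − 90 = 24.
Row 6 has 18 + 0 + 24 + 12 + 5 + 21 + 37 = 117; the blank must be 114 − 117 = -3.

m = 33, p = 24, c = -3, x = 30, q = 29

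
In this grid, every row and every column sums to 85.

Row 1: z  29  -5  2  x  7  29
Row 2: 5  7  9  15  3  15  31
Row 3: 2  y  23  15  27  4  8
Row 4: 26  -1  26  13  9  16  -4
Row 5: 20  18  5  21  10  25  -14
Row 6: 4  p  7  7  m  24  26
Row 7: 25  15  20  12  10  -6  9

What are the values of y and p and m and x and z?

y = 6, p = 11, m = 6, x = 20, z = 3

The known cells in row 3 total 79, leaving 85 − 79 = 6 for the blank.
The known cells in column 1 total 82, leaving 85 − 82 = 3 for the blank.
The known cells in row 1 total 65, leaving 85 − 65 = 20 for the blank.
The known cells in column 5 total 79, leaving 85 − 79 = 6 for the blank.
The known cells in row 6 total 74, leaving 85 − 74 = 11 for the blank.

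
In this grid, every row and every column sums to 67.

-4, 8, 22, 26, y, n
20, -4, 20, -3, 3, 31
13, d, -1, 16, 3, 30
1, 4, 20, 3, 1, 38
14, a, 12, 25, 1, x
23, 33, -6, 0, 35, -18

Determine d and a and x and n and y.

d = 6, a = 20, x = -5, n = -9, y = 24

The known cells in column 5 total 43, leaving 67 − 43 = 24 for the blank.
The known cells in row 3 total 61, leaving 67 − 61 = 6 for the blank.
The known cells in row 1 total 76, leaving 67 − 76 = -9 for the blank.
The known cells in column 6 total 72, leaving 67 − 72 = -5 for the blank.
The known cells in row 5 total 47, leaving 67 − 47 = 20 for the blank.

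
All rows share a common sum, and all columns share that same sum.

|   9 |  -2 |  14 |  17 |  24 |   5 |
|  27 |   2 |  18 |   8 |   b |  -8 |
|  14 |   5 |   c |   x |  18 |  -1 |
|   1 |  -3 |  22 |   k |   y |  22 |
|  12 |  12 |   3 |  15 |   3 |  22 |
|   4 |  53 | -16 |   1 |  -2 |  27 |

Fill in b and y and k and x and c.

Rows 1 and 5 both sum to 67, so that's the common total.
Row 2 has 27 + 2 + 18 + 8 − 8 = 47; the blank must be 67 − 47 = 20.
Column 5 has 24 + 20 + 18 + 3 − 2 = 63; the blank must be 67 − 63 = 4.
Row 4 has 1 − 3 + 22 + 4 + 22 = 46; the blank must be 67 − 46 = 21.
Column 4 has 17 + 8 + 21 + 15 + 1 = 62; the blank must be 67 − 62 = 5.
Row 3 has 14 + 5 + 5 + 18 − 1 = 41; the blank must be 67 − 41 = 26.

b = 20, y = 4, k = 21, x = 5, c = 26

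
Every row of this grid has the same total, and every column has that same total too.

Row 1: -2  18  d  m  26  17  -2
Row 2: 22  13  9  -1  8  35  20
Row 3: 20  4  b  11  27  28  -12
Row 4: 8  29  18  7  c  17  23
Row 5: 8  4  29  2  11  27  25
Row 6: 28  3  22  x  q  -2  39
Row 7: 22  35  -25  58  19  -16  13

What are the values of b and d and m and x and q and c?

Rows 2 and 5 both sum to 106, so that's the common total.
Row 4: 8 + 29 + 18 + 7 + 17 + 23 = 102, so its missing entry is 106 − 102 = 4.
Column 5: 26 + 8 + 27 + 4 + 11 + 19 = 95, so its missing entry is 106 − 95 = 11.
Row 3: 20 + 4 + 11 + 27 + 28 − 12 = 78, so its missing entry is 106 − 78 = 28.
Column 3: 9 + 28 + 18 + 29 + 22 − 25 = 81, so its missing entry is 106 − 81 = 25.
Row 1: -2 + 18 + 25 + 26 + 17 − 2 = 82, so its missing entry is 106 − 82 = 24.
Row 6: 28 + 3 + 22 + 11 − 2 + 39 = 101, so its missing entry is 106 − 101 = 5.

b = 28, d = 25, m = 24, x = 5, q = 11, c = 4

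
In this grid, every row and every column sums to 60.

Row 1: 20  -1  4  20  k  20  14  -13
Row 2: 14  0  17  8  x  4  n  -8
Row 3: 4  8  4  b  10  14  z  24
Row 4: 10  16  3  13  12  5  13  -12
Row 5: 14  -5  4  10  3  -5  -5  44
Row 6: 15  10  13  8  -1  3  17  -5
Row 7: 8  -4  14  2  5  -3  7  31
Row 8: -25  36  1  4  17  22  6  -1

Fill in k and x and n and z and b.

The known cells in row 1 total 64, leaving 60 − 64 = -4 for the blank.
The known cells in column 5 total 42, leaving 60 − 42 = 18 for the blank.
The known cells in column 4 total 65, leaving 60 − 65 = -5 for the blank.
The known cells in row 3 total 59, leaving 60 − 59 = 1 for the blank.
The known cells in row 2 total 53, leaving 60 − 53 = 7 for the blank.

k = -4, x = 18, n = 7, z = 1, b = -5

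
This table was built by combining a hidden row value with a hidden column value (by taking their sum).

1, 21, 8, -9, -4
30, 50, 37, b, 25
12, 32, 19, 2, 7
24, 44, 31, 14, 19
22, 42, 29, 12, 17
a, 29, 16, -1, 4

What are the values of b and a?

The difference between any two rows is the same in every column — this is an addition table with the headers hidden.
Row 2 minus row 1 is 50 − 21 = 29, so its entry in column 4 is -9 + 29 = 20.
Row 6 minus row 1 is 29 − 21 = 8, so its entry in column 1 is 1 + 8 = 9.

b = 20, a = 9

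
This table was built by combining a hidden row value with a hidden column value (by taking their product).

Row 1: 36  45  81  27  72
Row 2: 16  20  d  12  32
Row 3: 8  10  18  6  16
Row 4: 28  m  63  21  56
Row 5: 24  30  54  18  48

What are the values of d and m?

d = 36, m = 35

Each row is a constant multiple of every other row — this is a multiplication table with the headers hidden.
Row 2 is 32/72 = 4/9 times row 1, so its entry in column 3 is 81 × 4/9 = 36.
Row 4 is 56/72 = 7/9 times row 1, so its entry in column 2 is 45 × 7/9 = 35.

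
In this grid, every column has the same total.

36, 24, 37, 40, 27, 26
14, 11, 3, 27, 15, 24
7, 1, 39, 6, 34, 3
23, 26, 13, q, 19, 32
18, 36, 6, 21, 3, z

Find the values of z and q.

z = 13, q = 4

The complete columns each total 98.
Column 6 is missing 98 − 85 = 13 (since 26 + 24 + 3 + 32 = 85).
Column 4 is missing 98 − 94 = 4 (since 40 + 27 + 6 + 21 = 94).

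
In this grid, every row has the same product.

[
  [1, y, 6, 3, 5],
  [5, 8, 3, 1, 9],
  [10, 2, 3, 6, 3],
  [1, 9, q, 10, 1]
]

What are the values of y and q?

Rows 2 and 3 each multiply to 1080, so every row has product 1080.
Row 1: 1×6×3×5 = 90, so the missing entry is 1080 ÷ 90 = 12.
Row 4: 1×9×10×1 = 90, so the missing entry is 1080 ÷ 90 = 12.

y = 12, q = 12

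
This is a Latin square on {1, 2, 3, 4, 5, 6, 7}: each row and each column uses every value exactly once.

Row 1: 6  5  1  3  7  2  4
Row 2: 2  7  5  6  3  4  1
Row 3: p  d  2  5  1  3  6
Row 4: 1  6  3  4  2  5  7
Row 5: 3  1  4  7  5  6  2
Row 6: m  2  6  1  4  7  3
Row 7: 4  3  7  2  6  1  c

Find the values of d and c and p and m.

d = 4, c = 5, p = 7, m = 5

At (row 7, col 7): row 7 already has {1, 2, 3, 4, 6, 7}, so the value is 5.
At (row 6, col 1): row 6 already has {1, 2, 3, 4, 6, 7}, so the value is 5.
For row 3, column 1: column 1 already has {1, 2, 3, 4, 5, 6}; that leaves 7.
For row 3, column 2: row 3 already has {1, 2, 3, 5, 6, 7}; that leaves 4.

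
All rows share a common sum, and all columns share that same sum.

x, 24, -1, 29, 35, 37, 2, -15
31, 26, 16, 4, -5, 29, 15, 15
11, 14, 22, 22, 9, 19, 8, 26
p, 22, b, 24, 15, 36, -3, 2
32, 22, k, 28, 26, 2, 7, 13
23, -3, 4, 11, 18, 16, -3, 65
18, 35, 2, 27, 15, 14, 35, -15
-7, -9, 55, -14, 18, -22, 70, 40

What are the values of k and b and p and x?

k = 1, b = 32, p = 3, x = 20

Rows 2 and 3 both sum to 131, so that's the common total.
Row 1: 24 − 1 + 29 + 35 + 37 + 2 − 15 = 111, so its missing entry is 131 − 111 = 20.
Row 5: 32 + 22 + 28 + 26 + 2 + 7 + 13 = 130, so its missing entry is 131 − 130 = 1.
Column 3: -1 + 16 + 22 + 1 + 4 + 2 + 55 = 99, so its missing entry is 131 − 99 = 32.
Row 4: 22 + 32 + 24 + 15 + 36 − 3 + 2 = 128, so its missing entry is 131 − 128 = 3.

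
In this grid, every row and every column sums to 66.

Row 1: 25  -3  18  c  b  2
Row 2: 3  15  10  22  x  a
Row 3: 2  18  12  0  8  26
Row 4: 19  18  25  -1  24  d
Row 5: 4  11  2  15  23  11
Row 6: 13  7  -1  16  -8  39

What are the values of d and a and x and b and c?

Column 4 has 22 + 0 − 1 + 15 + 16 = 52; the blank must be 66 − 52 = 14.
Row 1 has 25 − 3 + 18 + 14 + 2 = 56; the blank must be 66 − 56 = 10.
Column 5 has 10 + 8 + 24 + 23 − 8 = 57; the blank must be 66 − 57 = 9.
Row 2 has 3 + 15 + 10 + 22 + 9 = 59; the blank must be 66 − 59 = 7.
Row 4 has 19 + 18 + 25 − 1 + 24 = 85; the blank must be 66 − 85 = -19.

d = -19, a = 7, x = 9, b = 10, c = 14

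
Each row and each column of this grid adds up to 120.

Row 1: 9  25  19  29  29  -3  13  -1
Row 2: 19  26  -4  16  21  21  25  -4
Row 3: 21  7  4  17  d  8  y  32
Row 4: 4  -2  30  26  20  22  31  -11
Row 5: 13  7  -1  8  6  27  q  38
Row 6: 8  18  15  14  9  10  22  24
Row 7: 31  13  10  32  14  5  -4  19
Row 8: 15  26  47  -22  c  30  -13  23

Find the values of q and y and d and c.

Row 8 has 15 + 26 + 47 − 22 + 30 − 13 + 23 = 106; the blank must be 120 − 106 = 14.
Column 5 has 29 + 21 + 20 + 6 + 9 + 14 + 14 = 113; the blank must be 120 − 113 = 7.
Row 5 has 13 + 7 − 1 + 8 + 6 + 27 + 38 = 98; the blank must be 120 − 98 = 22.
Row 3 has 21 + 7 + 4 + 17 + 7 + 8 + 32 = 96; the blank must be 120 − 96 = 24.

q = 22, y = 24, d = 7, c = 14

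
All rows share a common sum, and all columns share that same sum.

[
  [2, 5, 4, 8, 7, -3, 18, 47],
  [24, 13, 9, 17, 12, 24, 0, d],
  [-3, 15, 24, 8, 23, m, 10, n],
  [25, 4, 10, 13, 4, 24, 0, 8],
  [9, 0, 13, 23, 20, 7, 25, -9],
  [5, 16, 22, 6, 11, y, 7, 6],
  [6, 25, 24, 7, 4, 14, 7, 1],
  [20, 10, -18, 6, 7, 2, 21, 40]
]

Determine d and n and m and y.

Rows 1 and 4 both sum to 88, so that's the common total.
Row 2 has 24 + 13 + 9 + 17 + 12 + 24 + 0 = 99; the blank must be 88 − 99 = -11.
Column 8 has 47 − 11 + 8 − 9 + 6 + 1 + 40 = 82; the blank must be 88 − 82 = 6.
Row 3 has -3 + 15 + 24 + 8 + 23 + 10 + 6 = 83; the blank must be 88 − 83 = 5.
Row 6 has 5 + 16 + 22 + 6 + 11 + 7 + 6 = 73; the blank must be 88 − 73 = 15.

d = -11, n = 6, m = 5, y = 15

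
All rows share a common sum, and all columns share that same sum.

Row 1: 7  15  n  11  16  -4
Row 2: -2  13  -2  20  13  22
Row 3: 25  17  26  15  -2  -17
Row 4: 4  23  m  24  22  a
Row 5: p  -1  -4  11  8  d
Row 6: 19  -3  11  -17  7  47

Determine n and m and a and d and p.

Rows 2 and 3 both sum to 64, so that's the common total.
The known cells in column 1 total 53, leaving 64 − 53 = 11 for the blank.
The known cells in row 5 total 25, leaving 64 − 25 = 39 for the blank.
The known cells in row 1 total 45, leaving 64 − 45 = 19 for the blank.
The known cells in column 3 total 50, leaving 64 − 50 = 14 for the blank.
The known cells in row 4 total 87, leaving 64 − 87 = -23 for the blank.

n = 19, m = 14, a = -23, d = 39, p = 11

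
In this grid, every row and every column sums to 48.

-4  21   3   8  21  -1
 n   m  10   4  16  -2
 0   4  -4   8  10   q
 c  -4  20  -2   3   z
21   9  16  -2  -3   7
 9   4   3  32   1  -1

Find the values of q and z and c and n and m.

Column 2 has 21 + 4 − 4 + 9 + 4 = 34; the blank must be 48 − 34 = 14.
Row 2 has 14 + 10 + 4 + 16 − 2 = 42; the blank must be 48 − 42 = 6.
Column 1 has -4 + 6 + 0 + 21 + 9 = 32; the blank must be 48 − 32 = 16.
Row 3 has 0 + 4 − 4 + 8 + 10 = 18; the blank must be 48 − 18 = 30.
Row 4 has 16 − 4 + 20 − 2 + 3 = 33; the blank must be 48 − 33 = 15.

q = 30, z = 15, c = 16, n = 6, m = 14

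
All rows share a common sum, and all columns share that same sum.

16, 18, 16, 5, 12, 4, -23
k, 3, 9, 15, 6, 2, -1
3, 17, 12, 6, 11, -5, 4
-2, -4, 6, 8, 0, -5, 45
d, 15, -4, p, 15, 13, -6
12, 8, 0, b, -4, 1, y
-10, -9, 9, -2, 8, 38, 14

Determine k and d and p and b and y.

Rows 1 and 3 both sum to 48, so that's the common total.
The known cells in column 7 total 33, leaving 48 − 33 = 15 for the blank.
The known cells in row 6 total 32, leaving 48 − 32 = 16 for the blank.
The known cells in column 4 total 48, leaving 48 − 48 = 0 for the blank.
The known cells in row 5 total 33, leaving 48 − 33 = 15 for the blank.
The known cells in row 2 total 34, leaving 48 − 34 = 14 for the blank.

k = 14, d = 15, p = 0, b = 16, y = 15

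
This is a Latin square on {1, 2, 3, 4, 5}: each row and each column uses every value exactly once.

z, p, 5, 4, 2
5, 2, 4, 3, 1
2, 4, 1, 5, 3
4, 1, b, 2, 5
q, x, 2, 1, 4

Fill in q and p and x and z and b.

For row 4, column 3: row 4 already has {1, 2, 4, 5}; that leaves 3.
At (row 1, col 2): row 1 is missing {1, 3} and column 2 is missing {3, 5}, so the value is 3.
For row 1, column 1: row 1 already has {2, 3, 4, 5}; that leaves 1.
At (row 5, col 1): column 1 already has {1, 2, 4, 5}, so the value is 3.
Cell (5,2): row 5 already has {1, 2, 3, 4} → 5.

q = 3, p = 3, x = 5, z = 1, b = 3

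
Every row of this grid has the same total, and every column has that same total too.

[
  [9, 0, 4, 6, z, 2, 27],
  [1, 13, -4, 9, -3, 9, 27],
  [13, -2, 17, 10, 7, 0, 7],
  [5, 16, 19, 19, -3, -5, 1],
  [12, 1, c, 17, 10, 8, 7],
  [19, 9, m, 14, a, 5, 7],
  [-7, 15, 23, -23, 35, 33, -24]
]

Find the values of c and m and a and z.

Rows 2 and 3 both sum to 52, so that's the common total.
Row 1 has 9 + 0 + 4 + 6 + 2 + 27 = 48; the blank must be 52 − 48 = 4.
Column 5 has 4 − 3 + 7 − 3 + 10 + 35 = 50; the blank must be 52 − 50 = 2.
Row 5 has 12 + 1 + 17 + 10 + 8 + 7 = 55; the blank must be 52 − 55 = -3.
Row 6 has 19 + 9 + 14 + 2 + 5 + 7 = 56; the blank must be 52 − 56 = -4.

c = -3, m = -4, a = 2, z = 4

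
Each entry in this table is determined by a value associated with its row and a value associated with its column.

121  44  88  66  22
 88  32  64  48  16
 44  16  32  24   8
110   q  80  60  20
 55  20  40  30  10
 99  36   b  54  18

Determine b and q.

Each row is a constant multiple of every other row — this is a multiplication table with the headers hidden.
Row 6 is 54/66 = 9/11 times row 1, so its entry in column 3 is 88 × 9/11 = 72.
Row 4 is 60/66 = 10/11 times row 1, so its entry in column 2 is 44 × 10/11 = 40.

b = 72, q = 40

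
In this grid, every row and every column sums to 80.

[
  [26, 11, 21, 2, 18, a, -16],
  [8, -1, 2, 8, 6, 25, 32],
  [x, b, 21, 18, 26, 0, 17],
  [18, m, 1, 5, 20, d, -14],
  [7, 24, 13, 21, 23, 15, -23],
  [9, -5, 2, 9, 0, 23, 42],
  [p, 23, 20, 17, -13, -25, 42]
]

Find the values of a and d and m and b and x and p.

a = 18, d = 24, m = 26, b = 2, x = -4, p = 16

Row 1 has 26 + 11 + 21 + 2 + 18 − 16 = 62; the blank must be 80 − 62 = 18.
Row 7 has 23 + 20 + 17 − 13 − 25 + 42 = 64; the blank must be 80 − 64 = 16.
Column 1 has 26 + 8 + 18 + 7 + 9 + 16 = 84; the blank must be 80 − 84 = -4.
Row 3 has -4 + 21 + 18 + 26 + 0 + 17 = 78; the blank must be 80 − 78 = 2.
Column 2 has 11 − 1 + 2 + 24 − 5 + 23 = 54; the blank must be 80 − 54 = 26.
Row 4 has 18 + 26 + 1 + 5 + 20 − 14 = 56; the blank must be 80 − 56 = 24.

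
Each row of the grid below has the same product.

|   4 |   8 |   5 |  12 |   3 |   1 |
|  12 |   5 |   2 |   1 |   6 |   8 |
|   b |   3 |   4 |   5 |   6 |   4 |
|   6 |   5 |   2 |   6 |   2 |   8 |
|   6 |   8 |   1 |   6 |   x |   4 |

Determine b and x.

Rows 2 and 4 each multiply to 5760, so every row has product 5760.
Row 3: 3×4×5×6×4 = 1440, so the missing entry is 5760 ÷ 1440 = 4.
Row 5: 6×8×1×6×4 = 1152, so the missing entry is 5760 ÷ 1152 = 5.

b = 4, x = 5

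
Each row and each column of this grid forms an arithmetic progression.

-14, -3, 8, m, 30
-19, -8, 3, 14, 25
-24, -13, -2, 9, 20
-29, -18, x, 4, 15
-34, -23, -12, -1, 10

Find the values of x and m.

Along each row the entries change by 11 per step; down each column they change by -5.
Row 4: from -29 at column 1, stepping by 11 to column 3 gives -7.
Row 1: from -14 at column 1, stepping by 11 to column 4 gives 19.

x = -7, m = 19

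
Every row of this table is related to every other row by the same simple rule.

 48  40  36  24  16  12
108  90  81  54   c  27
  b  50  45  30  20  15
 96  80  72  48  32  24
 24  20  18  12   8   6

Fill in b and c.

Each row is a constant multiple of every other row — this is a multiplication table with the headers hidden.
Row 3 is 45/36 = 5/4 times row 1, so its entry in column 1 is 48 × 5/4 = 60.
Row 2 is 81/36 = 9/4 times row 1, so its entry in column 5 is 16 × 9/4 = 36.

b = 60, c = 36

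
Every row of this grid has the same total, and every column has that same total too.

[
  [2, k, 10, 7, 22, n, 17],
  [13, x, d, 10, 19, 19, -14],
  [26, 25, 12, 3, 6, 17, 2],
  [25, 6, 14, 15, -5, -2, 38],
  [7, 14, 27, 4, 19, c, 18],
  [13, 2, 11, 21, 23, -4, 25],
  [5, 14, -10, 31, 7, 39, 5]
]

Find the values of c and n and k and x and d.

Rows 3 and 4 both sum to 91, so that's the common total.
Column 3: 10 + 12 + 14 + 27 + 11 − 10 = 64, so its missing entry is 91 − 64 = 27.
Row 2: 13 + 27 + 10 + 19 + 19 − 14 = 74, so its missing entry is 91 − 74 = 17.
Column 2: 17 + 25 + 6 + 14 + 2 + 14 = 78, so its missing entry is 91 − 78 = 13.
Row 5: 7 + 14 + 27 + 4 + 19 + 18 = 89, so its missing entry is 91 − 89 = 2.
Row 1: 2 + 13 + 10 + 7 + 22 + 17 = 71, so its missing entry is 91 − 71 = 20.

c = 2, n = 20, k = 13, x = 17, d = 27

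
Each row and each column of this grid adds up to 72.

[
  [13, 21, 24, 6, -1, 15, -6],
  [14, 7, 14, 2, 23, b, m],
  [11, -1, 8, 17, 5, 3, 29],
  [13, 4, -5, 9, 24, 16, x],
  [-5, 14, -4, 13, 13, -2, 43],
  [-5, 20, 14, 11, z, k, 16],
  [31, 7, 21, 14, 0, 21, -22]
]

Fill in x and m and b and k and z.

x = 11, m = 1, b = 11, k = 8, z = 8

Column 5 has -1 + 23 + 5 + 24 + 13 + 0 = 64; the blank must be 72 − 64 = 8.
Row 6 has -5 + 20 + 14 + 11 + 8 + 16 = 64; the blank must be 72 − 64 = 8.
Column 6 has 15 + 3 + 16 − 2 + 8 + 21 = 61; the blank must be 72 − 61 = 11.
Row 4 has 13 + 4 − 5 + 9 + 24 + 16 = 61; the blank must be 72 − 61 = 11.
Row 2 has 14 + 7 + 14 + 2 + 23 + 11 = 71; the blank must be 72 − 71 = 1.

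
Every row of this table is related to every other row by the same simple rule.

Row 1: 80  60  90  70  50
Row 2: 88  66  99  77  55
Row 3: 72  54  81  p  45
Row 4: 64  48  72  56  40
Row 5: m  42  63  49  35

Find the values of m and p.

Each row is a constant multiple of every other row — this is a multiplication table with the headers hidden.
Row 5 is 35/50 = 7/10 times row 1, so its entry in column 1 is 80 × 7/10 = 56.
Row 3 is 45/50 = 9/10 times row 1, so its entry in column 4 is 70 × 9/10 = 63.

m = 56, p = 63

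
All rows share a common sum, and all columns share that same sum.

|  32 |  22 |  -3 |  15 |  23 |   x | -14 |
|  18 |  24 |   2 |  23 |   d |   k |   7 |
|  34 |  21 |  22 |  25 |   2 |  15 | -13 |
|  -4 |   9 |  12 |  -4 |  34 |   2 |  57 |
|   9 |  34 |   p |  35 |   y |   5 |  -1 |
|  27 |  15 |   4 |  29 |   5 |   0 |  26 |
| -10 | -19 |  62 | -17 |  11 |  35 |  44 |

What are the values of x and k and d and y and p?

Rows 3 and 4 both sum to 106, so that's the common total.
The known cells in column 3 total 99, leaving 106 − 99 = 7 for the blank.
The known cells in row 5 total 89, leaving 106 − 89 = 17 for the blank.
The known cells in column 5 total 92, leaving 106 − 92 = 14 for the blank.
The known cells in row 2 total 88, leaving 106 − 88 = 18 for the blank.
The known cells in row 1 total 75, leaving 106 − 75 = 31 for the blank.

x = 31, k = 18, d = 14, y = 17, p = 7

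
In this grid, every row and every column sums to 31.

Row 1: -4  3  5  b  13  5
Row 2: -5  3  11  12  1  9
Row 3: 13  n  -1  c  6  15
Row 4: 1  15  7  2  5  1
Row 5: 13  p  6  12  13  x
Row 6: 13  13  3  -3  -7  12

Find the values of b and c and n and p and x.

b = 9, c = -1, n = -1, p = -2, x = -11

Row 1: -4 + 3 + 5 + 13 + 5 = 22, so its missing entry is 31 − 22 = 9.
Column 4: 9 + 12 + 2 + 12 − 3 = 32, so its missing entry is 31 − 32 = -1.
Row 3: 13 − 1 − 1 + 6 + 15 = 32, so its missing entry is 31 − 32 = -1.
Column 6: 5 + 9 + 15 + 1 + 12 = 42, so its missing entry is 31 − 42 = -11.
Row 5: 13 + 6 + 12 + 13 − 11 = 33, so its missing entry is 31 − 33 = -2.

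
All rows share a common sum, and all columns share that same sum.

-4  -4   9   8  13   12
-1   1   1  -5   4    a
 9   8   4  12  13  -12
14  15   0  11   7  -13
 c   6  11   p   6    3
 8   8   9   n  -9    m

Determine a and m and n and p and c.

Rows 1 and 3 both sum to 34, so that's the common total.
The known cells in column 1 total 26, leaving 34 − 26 = 8 for the blank.
The known cells in row 5 total 34, leaving 34 − 34 = 0 for the blank.
The known cells in row 2 total 0, leaving 34 − 0 = 34 for the blank.
The known cells in column 6 total 24, leaving 34 − 24 = 10 for the blank.
The known cells in row 6 total 26, leaving 34 − 26 = 8 for the blank.

a = 34, m = 10, n = 8, p = 0, c = 8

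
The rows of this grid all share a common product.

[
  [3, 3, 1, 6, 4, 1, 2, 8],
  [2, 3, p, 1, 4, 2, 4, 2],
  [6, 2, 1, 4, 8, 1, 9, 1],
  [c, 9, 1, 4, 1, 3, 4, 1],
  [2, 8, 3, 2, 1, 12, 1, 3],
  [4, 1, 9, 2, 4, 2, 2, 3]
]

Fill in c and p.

c = 8, p = 9

Rows 3 and 6 each multiply to 3456, so every row has product 3456.
Row 4: 9×1×4×1×3×4×1 = 432, so the missing entry is 3456 ÷ 432 = 8.
Row 2: 2×3×1×4×2×4×2 = 384, so the missing entry is 3456 ÷ 384 = 9.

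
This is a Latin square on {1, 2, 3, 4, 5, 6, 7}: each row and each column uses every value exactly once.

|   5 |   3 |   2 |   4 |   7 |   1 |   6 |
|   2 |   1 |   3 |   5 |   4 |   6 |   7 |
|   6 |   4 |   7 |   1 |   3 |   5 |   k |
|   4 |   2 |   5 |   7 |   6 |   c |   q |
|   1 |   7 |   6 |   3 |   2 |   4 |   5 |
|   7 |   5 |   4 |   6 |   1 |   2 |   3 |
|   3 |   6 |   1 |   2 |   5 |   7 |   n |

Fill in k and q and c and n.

k = 2, q = 1, c = 3, n = 4

For row 7, column 7: row 7 already has {1, 2, 3, 5, 6, 7}; that leaves 4.
Cell (3,7): row 3 already has {1, 3, 4, 5, 6, 7} → 2.
For row 4, column 6: column 6 already has {1, 2, 4, 5, 6, 7}; that leaves 3.
For row 4, column 7: row 4 already has {2, 3, 4, 5, 6, 7}; that leaves 1.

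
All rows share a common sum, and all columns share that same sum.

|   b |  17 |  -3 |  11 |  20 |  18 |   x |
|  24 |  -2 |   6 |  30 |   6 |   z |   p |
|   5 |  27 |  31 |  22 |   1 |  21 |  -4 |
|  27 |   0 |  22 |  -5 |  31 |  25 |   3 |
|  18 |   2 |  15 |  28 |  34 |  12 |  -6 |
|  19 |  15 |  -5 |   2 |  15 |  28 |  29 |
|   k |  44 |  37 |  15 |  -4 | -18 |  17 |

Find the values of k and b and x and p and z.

Rows 3 and 4 both sum to 103, so that's the common total.
Column 6 has 18 + 21 + 25 + 12 + 28 − 18 = 86; the blank must be 103 − 86 = 17.
Row 7 has 44 + 37 + 15 − 4 − 18 + 17 = 91; the blank must be 103 − 91 = 12.
Column 1 has 24 + 5 + 27 + 18 + 19 + 12 = 105; the blank must be 103 − 105 = -2.
Row 1 has -2 + 17 − 3 + 11 + 20 + 18 = 61; the blank must be 103 − 61 = 42.
Row 2 has 24 − 2 + 6 + 30 + 6 + 17 = 81; the blank must be 103 − 81 = 22.

k = 12, b = -2, x = 42, p = 22, z = 17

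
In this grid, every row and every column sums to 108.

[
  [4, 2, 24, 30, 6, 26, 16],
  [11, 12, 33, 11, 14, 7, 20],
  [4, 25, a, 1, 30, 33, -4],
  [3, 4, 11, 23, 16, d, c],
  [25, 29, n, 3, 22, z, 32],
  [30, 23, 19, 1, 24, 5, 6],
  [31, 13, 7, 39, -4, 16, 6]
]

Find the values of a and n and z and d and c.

a = 19, n = -5, z = 2, d = 19, c = 32

Row 3: 4 + 25 + 1 + 30 + 33 − 4 = 89, so its missing entry is 108 − 89 = 19.
Column 3: 24 + 33 + 19 + 11 + 19 + 7 = 113, so its missing entry is 108 − 113 = -5.
Row 5: 25 + 29 − 5 + 3 + 22 + 32 = 106, so its missing entry is 108 − 106 = 2.
Column 7: 16 + 20 − 4 + 32 + 6 + 6 = 76, so its missing entry is 108 − 76 = 32.
Row 4: 3 + 4 + 11 + 23 + 16 + 32 = 89, so its missing entry is 108 − 89 = 19.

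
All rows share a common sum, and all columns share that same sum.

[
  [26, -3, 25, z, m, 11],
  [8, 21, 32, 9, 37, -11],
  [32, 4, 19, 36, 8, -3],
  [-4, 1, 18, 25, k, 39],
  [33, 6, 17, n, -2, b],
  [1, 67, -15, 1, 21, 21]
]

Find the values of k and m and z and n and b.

Rows 2 and 3 both sum to 96, so that's the common total.
Row 4 has -4 + 1 + 18 + 25 + 39 = 79; the blank must be 96 − 79 = 17.
Column 5 has 37 + 8 + 17 − 2 + 21 = 81; the blank must be 96 − 81 = 15.
Row 1 has 26 − 3 + 25 + 15 + 11 = 74; the blank must be 96 − 74 = 22.
Column 4 has 22 + 9 + 36 + 25 + 1 = 93; the blank must be 96 − 93 = 3.
Row 5 has 33 + 6 + 17 + 3 − 2 = 57; the blank must be 96 − 57 = 39.

k = 17, m = 15, z = 22, n = 3, b = 39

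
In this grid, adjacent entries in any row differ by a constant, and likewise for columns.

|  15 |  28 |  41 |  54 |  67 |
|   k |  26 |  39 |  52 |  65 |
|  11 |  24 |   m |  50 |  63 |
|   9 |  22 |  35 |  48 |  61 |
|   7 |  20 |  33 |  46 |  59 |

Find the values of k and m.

Along each row the entries change by 13 per step; down each column they change by -2.
Row 2: from 26 at column 2, stepping by 13 to column 1 gives 13.
Row 3: from 11 at column 1, stepping by 13 to column 3 gives 37.

k = 13, m = 37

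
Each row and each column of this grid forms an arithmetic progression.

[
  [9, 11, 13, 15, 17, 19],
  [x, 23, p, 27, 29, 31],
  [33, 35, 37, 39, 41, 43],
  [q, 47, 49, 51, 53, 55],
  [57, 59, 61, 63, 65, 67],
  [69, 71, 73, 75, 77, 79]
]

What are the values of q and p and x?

q = 45, p = 25, x = 21

Along each row the entries change by 2 per step; down each column they change by 12.
Row 4: from 47 at column 2, stepping by 2 to column 1 gives 45.
Row 2: from 23 at column 2, stepping by 2 to column 3 gives 25.
Row 2: from 23 at column 2, stepping by 2 to column 1 gives 21.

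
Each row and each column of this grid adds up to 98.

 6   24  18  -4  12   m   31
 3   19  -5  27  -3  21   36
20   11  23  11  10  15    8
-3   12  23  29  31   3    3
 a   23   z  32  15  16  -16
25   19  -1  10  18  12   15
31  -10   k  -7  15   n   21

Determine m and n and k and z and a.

Column 1: 6 + 3 + 20 − 3 + 25 + 31 = 82, so its missing entry is 98 − 82 = 16.
Row 5: 16 + 23 + 32 + 15 + 16 − 16 = 86, so its missing entry is 98 − 86 = 12.
Column 3: 18 − 5 + 23 + 23 + 12 − 1 = 70, so its missing entry is 98 − 70 = 28.
Row 7: 31 − 10 + 28 − 7 + 15 + 21 = 78, so its missing entry is 98 − 78 = 20.
Row 1: 6 + 24 + 18 − 4 + 12 + 31 = 87, so its missing entry is 98 − 87 = 11.

m = 11, n = 20, k = 28, z = 12, a = 16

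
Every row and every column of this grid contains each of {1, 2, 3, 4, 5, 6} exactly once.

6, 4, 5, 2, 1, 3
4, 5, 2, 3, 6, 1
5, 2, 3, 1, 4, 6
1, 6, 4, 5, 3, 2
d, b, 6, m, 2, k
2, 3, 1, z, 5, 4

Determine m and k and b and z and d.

At (row 5, col 1): column 1 already has {1, 2, 4, 5, 6}, so the value is 3.
At (row 5, col 6): column 6 already has {1, 2, 3, 4, 6}, so the value is 5.
For row 6, column 4: row 6 already has {1, 2, 3, 4, 5}; that leaves 6.
At (row 5, col 4): column 4 already has {1, 2, 3, 5, 6}, so the value is 4.
For row 5, column 2: row 5 already has {2, 3, 4, 5, 6}; that leaves 1.

m = 4, k = 5, b = 1, z = 6, d = 3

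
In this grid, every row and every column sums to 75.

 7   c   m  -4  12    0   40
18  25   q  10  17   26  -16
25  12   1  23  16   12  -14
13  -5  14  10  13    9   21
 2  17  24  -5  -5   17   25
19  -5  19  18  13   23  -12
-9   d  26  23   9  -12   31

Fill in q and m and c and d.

The known cells in row 7 total 68, leaving 75 − 68 = 7 for the blank.
The known cells in column 2 total 51, leaving 75 − 51 = 24 for the blank.
The known cells in row 1 total 79, leaving 75 − 79 = -4 for the blank.
The known cells in row 2 total 80, leaving 75 − 80 = -5 for the blank.

q = -5, m = -4, c = 24, d = 7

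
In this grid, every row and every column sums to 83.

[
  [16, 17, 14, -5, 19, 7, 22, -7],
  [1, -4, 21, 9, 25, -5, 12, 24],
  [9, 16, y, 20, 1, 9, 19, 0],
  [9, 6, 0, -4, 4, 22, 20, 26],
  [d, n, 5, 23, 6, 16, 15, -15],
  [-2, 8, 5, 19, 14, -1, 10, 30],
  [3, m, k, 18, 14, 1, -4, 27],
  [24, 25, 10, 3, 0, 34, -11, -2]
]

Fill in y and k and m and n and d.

y = 9, k = 19, m = 5, n = 10, d = 23

Column 1: 16 + 1 + 9 + 9 − 2 + 3 + 24 = 60, so its missing entry is 83 − 60 = 23.
Row 3: 9 + 16 + 20 + 1 + 9 + 19 + 0 = 74, so its missing entry is 83 − 74 = 9.
Column 3: 14 + 21 + 9 + 0 + 5 + 5 + 10 = 64, so its missing entry is 83 − 64 = 19.
Row 7: 3 + 19 + 18 + 14 + 1 − 4 + 27 = 78, so its missing entry is 83 − 78 = 5.
Row 5: 23 + 5 + 23 + 6 + 16 + 15 − 15 = 73, so its missing entry is 83 − 73 = 10.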